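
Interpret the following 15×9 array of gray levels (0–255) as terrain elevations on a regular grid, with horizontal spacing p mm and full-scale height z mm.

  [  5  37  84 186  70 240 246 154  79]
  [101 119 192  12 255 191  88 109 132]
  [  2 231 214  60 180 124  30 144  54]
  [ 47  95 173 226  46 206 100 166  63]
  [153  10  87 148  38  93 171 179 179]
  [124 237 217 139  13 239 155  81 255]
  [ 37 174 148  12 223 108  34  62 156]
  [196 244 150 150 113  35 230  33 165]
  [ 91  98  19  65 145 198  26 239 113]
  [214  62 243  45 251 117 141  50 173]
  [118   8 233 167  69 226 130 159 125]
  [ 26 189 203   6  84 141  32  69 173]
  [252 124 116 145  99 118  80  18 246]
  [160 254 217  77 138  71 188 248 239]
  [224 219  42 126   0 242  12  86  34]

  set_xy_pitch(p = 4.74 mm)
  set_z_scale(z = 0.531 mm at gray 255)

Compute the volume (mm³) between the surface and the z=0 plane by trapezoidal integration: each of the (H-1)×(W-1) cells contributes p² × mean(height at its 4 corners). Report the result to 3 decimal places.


height_mm = gray/255 × 0.531; cell vol = 4.74² × mean(4 corners)
unit = 4.74² × 0.531 / (4×255) = 0.0116964 mm³ per gray-sum
row 0: Σ corner-gray over 8 cells = 4283  → 50.0955
row 1: Σ corner-gray over 8 cells = 4187  → 48.9727
row 2: Σ corner-gray over 8 cells = 4156  → 48.6101
row 3: Σ corner-gray over 8 cells = 3918  → 45.8264
row 4: Σ corner-gray over 8 cells = 4325  → 50.5868
row 5: Σ corner-gray over 8 cells = 4256  → 49.7797
row 6: Σ corner-gray over 8 cells = 3986  → 46.6217
row 7: Σ corner-gray over 8 cells = 4055  → 47.4288
row 8: Σ corner-gray over 8 cells = 3989  → 46.6568
row 9: Σ corner-gray over 8 cells = 4432  → 51.8383
row 10: Σ corner-gray over 8 cells = 3874  → 45.3117
row 11: Σ corner-gray over 8 cells = 3545  → 41.4636
row 12: Σ corner-gray over 8 cells = 4683  → 54.7741
row 13: Σ corner-gray over 8 cells = 4497  → 52.5986
Σ rows: total corner-gray = 58186  → 680.5649 mm³

680.565


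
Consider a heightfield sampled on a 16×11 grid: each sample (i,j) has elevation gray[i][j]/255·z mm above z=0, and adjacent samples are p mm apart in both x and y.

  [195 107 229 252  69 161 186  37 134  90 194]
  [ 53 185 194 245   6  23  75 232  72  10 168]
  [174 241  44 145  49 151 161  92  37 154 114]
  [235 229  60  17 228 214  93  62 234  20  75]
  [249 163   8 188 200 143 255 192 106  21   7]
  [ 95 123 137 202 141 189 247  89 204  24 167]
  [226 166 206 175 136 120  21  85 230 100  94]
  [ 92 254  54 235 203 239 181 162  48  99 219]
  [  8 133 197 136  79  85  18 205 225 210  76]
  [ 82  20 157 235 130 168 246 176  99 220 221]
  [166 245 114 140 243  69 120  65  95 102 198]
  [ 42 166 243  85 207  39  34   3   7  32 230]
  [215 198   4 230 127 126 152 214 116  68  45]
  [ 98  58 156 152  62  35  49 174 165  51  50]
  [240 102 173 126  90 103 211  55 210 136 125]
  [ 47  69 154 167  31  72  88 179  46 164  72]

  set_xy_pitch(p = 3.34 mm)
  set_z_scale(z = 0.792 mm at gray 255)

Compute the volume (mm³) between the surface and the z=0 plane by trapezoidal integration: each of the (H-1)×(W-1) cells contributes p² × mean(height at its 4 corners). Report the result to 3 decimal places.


687.295

height_mm = gray/255 × 0.792; cell vol = 3.34² × mean(4 corners)
unit = 3.34² × 0.792 / (4×255) = 0.008662 mm³ per gray-sum
row 0: Σ corner-gray over 10 cells = 5224  → 45.2503
row 1: Σ corner-gray over 10 cells = 4741  → 41.0665
row 2: Σ corner-gray over 10 cells = 5060  → 43.8297
row 3: Σ corner-gray over 10 cells = 5432  → 47.0520
row 4: Σ corner-gray over 10 cells = 5782  → 50.0837
row 5: Σ corner-gray over 10 cells = 5772  → 49.9970
row 6: Σ corner-gray over 10 cells = 6059  → 52.4830
row 7: Σ corner-gray over 10 cells = 5921  → 51.2877
row 8: Σ corner-gray over 10 cells = 5865  → 50.8026
row 9: Σ corner-gray over 10 cells = 5955  → 51.5822
row 10: Σ corner-gray over 10 cells = 4654  → 40.3129
row 11: Σ corner-gray over 10 cells = 4634  → 40.1397
row 12: Σ corner-gray over 10 cells = 4682  → 40.5555
row 13: Σ corner-gray over 10 cells = 4729  → 40.9626
row 14: Σ corner-gray over 10 cells = 4836  → 41.8894
Σ rows: total corner-gray = 79346  → 687.2947 mm³


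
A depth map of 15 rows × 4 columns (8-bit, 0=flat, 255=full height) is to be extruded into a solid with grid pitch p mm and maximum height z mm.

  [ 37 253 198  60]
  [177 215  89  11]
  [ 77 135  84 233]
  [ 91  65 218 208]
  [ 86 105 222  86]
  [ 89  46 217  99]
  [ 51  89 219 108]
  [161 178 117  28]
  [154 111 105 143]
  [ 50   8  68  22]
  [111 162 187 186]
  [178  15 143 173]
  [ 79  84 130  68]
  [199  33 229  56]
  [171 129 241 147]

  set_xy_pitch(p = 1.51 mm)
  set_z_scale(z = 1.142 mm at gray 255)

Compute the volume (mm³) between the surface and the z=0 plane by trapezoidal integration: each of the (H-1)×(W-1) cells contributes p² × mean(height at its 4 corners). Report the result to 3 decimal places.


height_mm = gray/255 × 1.142; cell vol = 1.51² × mean(4 corners)
unit = 1.51² × 1.142 / (4×255) = 0.00255282 mm³ per gray-sum
row 0: Σ corner-gray over 3 cells = 1795  → 4.5823
row 1: Σ corner-gray over 3 cells = 1544  → 3.9416
row 2: Σ corner-gray over 3 cells = 1613  → 4.1177
row 3: Σ corner-gray over 3 cells = 1691  → 4.3168
row 4: Σ corner-gray over 3 cells = 1540  → 3.9313
row 5: Σ corner-gray over 3 cells = 1489  → 3.8011
row 6: Σ corner-gray over 3 cells = 1554  → 3.9671
row 7: Σ corner-gray over 3 cells = 1508  → 3.8496
row 8: Σ corner-gray over 3 cells = 953  → 2.4328
row 9: Σ corner-gray over 3 cells = 1219  → 3.1119
row 10: Σ corner-gray over 3 cells = 1662  → 4.2428
row 11: Σ corner-gray over 3 cells = 1242  → 3.1706
row 12: Σ corner-gray over 3 cells = 1354  → 3.4565
row 13: Σ corner-gray over 3 cells = 1837  → 4.6895
Σ rows: total corner-gray = 21001  → 53.6117 mm³

53.612


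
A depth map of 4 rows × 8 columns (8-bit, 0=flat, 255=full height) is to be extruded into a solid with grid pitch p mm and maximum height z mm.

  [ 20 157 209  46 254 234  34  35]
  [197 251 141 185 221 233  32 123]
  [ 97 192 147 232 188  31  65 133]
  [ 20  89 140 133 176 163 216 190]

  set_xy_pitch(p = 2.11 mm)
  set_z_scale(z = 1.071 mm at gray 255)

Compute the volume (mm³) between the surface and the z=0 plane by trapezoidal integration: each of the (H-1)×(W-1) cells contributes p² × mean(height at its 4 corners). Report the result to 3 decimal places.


59.551

height_mm = gray/255 × 1.071; cell vol = 2.11² × mean(4 corners)
unit = 2.11² × 1.071 / (4×255) = 0.0046747 mm³ per gray-sum
row 0: Σ corner-gray over 7 cells = 4369  → 20.4238
row 1: Σ corner-gray over 7 cells = 4386  → 20.5033
row 2: Σ corner-gray over 7 cells = 3984  → 18.6240
Σ rows: total corner-gray = 12739  → 59.5511 mm³


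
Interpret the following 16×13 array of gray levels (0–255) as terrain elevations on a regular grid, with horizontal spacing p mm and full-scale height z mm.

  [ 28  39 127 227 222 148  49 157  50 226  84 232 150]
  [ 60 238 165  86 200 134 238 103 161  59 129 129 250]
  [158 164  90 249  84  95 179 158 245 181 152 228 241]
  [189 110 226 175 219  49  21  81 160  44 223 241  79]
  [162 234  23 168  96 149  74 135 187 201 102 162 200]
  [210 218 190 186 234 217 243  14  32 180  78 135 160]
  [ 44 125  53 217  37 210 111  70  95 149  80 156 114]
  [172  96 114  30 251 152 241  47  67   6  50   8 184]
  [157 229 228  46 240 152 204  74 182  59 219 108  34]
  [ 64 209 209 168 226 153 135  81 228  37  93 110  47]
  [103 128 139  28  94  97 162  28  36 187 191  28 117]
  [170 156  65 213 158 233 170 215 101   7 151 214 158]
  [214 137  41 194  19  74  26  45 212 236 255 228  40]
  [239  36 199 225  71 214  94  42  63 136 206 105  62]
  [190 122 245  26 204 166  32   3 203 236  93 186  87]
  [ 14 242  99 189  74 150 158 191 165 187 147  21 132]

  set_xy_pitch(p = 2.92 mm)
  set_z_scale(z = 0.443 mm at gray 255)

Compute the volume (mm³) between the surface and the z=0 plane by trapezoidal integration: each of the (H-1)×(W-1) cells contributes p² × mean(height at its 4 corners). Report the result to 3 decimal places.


height_mm = gray/255 × 0.443; cell vol = 2.92² × mean(4 corners)
unit = 2.92² × 0.443 / (4×255) = 0.00370313 mm³ per gray-sum
row 0: Σ corner-gray over 12 cells = 6894  → 25.5294
row 1: Σ corner-gray over 12 cells = 7643  → 28.3030
row 2: Σ corner-gray over 12 cells = 7415  → 27.4587
row 3: Σ corner-gray over 12 cells = 6790  → 25.1443
row 4: Σ corner-gray over 12 cells = 7248  → 26.8403
row 5: Σ corner-gray over 12 cells = 6588  → 24.3962
row 6: Σ corner-gray over 12 cells = 5244  → 19.4192
row 7: Σ corner-gray over 12 cells = 6153  → 22.7854
row 8: Σ corner-gray over 12 cells = 7082  → 26.2256
row 9: Σ corner-gray over 12 cells = 5865  → 21.7189
row 10: Σ corner-gray over 12 cells = 6150  → 22.7743
row 11: Σ corner-gray over 12 cells = 6882  → 25.4850
row 12: Σ corner-gray over 12 cells = 6271  → 23.2223
row 13: Σ corner-gray over 12 cells = 6392  → 23.6704
row 14: Σ corner-gray over 12 cells = 6701  → 24.8147
Σ rows: total corner-gray = 99318  → 367.7877 mm³

367.788


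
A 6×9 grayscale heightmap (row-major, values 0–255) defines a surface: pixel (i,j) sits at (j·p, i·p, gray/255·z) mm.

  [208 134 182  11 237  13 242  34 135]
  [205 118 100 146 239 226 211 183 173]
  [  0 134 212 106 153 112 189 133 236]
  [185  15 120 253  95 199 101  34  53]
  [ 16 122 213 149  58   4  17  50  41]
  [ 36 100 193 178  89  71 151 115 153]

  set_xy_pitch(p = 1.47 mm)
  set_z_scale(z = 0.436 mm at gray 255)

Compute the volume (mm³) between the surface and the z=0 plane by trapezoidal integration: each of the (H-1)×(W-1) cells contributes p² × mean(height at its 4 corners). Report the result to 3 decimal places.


height_mm = gray/255 × 0.436; cell vol = 1.47² × mean(4 corners)
unit = 1.47² × 0.436 / (4×255) = 0.000923679 mm³ per gray-sum
row 0: Σ corner-gray over 8 cells = 4873  → 4.5011
row 1: Σ corner-gray over 8 cells = 5138  → 4.7459
row 2: Σ corner-gray over 8 cells = 4186  → 3.8665
row 3: Σ corner-gray over 8 cells = 3155  → 2.9142
row 4: Σ corner-gray over 8 cells = 3266  → 3.0167
Σ rows: total corner-gray = 20618  → 19.0444 mm³

19.044


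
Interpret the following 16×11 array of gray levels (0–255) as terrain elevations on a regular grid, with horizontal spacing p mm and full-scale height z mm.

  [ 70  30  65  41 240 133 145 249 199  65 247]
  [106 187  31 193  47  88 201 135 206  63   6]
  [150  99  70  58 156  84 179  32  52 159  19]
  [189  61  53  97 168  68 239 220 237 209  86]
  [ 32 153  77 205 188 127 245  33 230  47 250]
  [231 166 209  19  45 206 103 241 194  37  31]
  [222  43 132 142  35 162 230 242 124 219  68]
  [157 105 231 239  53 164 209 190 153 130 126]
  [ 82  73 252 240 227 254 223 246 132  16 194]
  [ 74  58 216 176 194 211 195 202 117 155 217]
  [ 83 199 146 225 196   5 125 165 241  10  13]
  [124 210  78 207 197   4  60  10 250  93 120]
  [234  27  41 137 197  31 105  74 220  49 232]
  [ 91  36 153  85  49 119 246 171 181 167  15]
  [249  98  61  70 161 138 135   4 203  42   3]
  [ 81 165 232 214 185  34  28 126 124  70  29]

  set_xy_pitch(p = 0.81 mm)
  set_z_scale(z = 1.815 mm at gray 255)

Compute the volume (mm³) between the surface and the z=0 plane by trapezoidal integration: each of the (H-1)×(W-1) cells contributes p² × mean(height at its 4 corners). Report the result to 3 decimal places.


height_mm = gray/255 × 1.815; cell vol = 0.81² × mean(4 corners)
unit = 0.81² × 1.815 / (4×255) = 0.00116747 mm³ per gray-sum
row 0: Σ corner-gray over 10 cells = 5065  → 5.9132
row 1: Σ corner-gray over 10 cells = 4361  → 5.0913
row 2: Σ corner-gray over 10 cells = 4926  → 5.7510
row 3: Σ corner-gray over 10 cells = 5871  → 6.8542
row 4: Σ corner-gray over 10 cells = 5594  → 6.5308
row 5: Σ corner-gray over 10 cells = 5650  → 6.5962
row 6: Σ corner-gray over 10 cells = 6179  → 7.2138
row 7: Σ corner-gray over 10 cells = 6833  → 7.9773
row 8: Σ corner-gray over 10 cells = 6941  → 8.1034
row 9: Σ corner-gray over 10 cells = 6059  → 7.0737
row 10: Σ corner-gray over 10 cells = 5182  → 6.0498
row 11: Σ corner-gray over 10 cells = 4690  → 5.4754
row 12: Σ corner-gray over 10 cells = 4748  → 5.5432
row 13: Σ corner-gray over 10 cells = 4596  → 5.3657
row 14: Σ corner-gray over 10 cells = 4542  → 5.3027
Σ rows: total corner-gray = 81237  → 94.8419 mm³

94.842


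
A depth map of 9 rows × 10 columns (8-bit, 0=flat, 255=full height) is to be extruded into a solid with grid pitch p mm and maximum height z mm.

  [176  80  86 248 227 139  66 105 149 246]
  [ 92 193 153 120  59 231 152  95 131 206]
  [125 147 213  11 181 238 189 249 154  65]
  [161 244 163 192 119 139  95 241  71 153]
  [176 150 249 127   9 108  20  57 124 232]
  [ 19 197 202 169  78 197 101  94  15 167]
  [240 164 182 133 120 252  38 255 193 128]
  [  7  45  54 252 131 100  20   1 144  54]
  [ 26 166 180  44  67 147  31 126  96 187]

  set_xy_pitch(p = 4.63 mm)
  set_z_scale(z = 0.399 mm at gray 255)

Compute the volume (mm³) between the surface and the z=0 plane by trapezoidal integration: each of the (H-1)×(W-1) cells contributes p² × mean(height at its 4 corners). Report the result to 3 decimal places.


height_mm = gray/255 × 0.399; cell vol = 4.63² × mean(4 corners)
unit = 4.63² × 0.399 / (4×255) = 0.00838561 mm³ per gray-sum
row 0: Σ corner-gray over 9 cells = 5188  → 43.5045
row 1: Σ corner-gray over 9 cells = 5520  → 46.2886
row 2: Σ corner-gray over 9 cells = 5796  → 48.6030
row 3: Σ corner-gray over 9 cells = 4938  → 41.4081
row 4: Σ corner-gray over 9 cells = 4388  → 36.7961
row 5: Σ corner-gray over 9 cells = 5334  → 44.7288
row 6: Σ corner-gray over 9 cells = 4597  → 38.5487
row 7: Σ corner-gray over 9 cells = 3482  → 29.1987
Σ rows: total corner-gray = 39243  → 329.0765 mm³

329.077


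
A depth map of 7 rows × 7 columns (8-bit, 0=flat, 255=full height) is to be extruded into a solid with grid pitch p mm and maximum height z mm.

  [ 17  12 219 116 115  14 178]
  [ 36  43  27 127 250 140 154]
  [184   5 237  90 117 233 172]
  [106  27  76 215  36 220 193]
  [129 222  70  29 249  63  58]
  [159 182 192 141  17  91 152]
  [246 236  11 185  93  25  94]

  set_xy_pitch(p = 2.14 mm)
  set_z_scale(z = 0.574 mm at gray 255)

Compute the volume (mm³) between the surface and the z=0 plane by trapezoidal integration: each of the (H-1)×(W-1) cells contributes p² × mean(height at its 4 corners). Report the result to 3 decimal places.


height_mm = gray/255 × 0.574; cell vol = 2.14² × mean(4 corners)
unit = 2.14² × 0.574 / (4×255) = 0.00257715 mm³ per gray-sum
row 0: Σ corner-gray over 6 cells = 2511  → 6.4712
row 1: Σ corner-gray over 6 cells = 3084  → 7.9479
row 2: Σ corner-gray over 6 cells = 3167  → 8.1618
row 3: Σ corner-gray over 6 cells = 2900  → 7.4737
row 4: Σ corner-gray over 6 cells = 3010  → 7.7572
row 5: Σ corner-gray over 6 cells = 2997  → 7.7237
Σ rows: total corner-gray = 17669  → 45.5356 mm³

45.536


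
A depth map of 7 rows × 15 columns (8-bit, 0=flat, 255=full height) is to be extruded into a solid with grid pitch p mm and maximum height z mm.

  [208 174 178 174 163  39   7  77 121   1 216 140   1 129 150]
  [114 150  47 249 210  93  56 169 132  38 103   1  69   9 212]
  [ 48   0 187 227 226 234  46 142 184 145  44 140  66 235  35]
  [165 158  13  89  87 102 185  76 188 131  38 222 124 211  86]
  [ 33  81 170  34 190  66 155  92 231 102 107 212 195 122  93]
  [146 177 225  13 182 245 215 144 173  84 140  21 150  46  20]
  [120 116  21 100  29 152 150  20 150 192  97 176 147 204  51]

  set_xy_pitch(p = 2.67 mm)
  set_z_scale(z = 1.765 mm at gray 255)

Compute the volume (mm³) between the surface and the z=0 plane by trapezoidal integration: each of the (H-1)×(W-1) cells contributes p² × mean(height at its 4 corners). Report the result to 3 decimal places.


517.770

height_mm = gray/255 × 1.765; cell vol = 2.67² × mean(4 corners)
unit = 2.67² × 1.765 / (4×255) = 0.0123358 mm³ per gray-sum
row 0: Σ corner-gray over 14 cells = 6176  → 76.1859
row 1: Σ corner-gray over 14 cells = 6813  → 84.0438
row 2: Σ corner-gray over 14 cells = 7334  → 90.4707
row 3: Σ corner-gray over 14 cells = 7139  → 88.0652
row 4: Σ corner-gray over 14 cells = 7436  → 91.7290
row 5: Σ corner-gray over 14 cells = 7075  → 87.2757
Σ rows: total corner-gray = 41973  → 517.7702 mm³


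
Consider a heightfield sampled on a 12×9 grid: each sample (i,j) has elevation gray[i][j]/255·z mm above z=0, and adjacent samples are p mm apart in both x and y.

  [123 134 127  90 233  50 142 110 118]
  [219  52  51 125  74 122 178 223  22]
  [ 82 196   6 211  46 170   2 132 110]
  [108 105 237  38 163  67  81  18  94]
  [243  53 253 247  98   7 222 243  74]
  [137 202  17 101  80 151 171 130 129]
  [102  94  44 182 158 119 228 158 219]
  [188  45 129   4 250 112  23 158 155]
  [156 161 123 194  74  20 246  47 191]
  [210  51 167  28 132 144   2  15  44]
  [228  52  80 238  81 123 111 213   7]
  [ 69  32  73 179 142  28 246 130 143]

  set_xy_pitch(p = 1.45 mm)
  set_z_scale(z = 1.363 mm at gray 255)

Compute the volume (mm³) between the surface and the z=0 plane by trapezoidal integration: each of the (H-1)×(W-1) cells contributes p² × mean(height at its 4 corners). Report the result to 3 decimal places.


height_mm = gray/255 × 1.363; cell vol = 1.45² × mean(4 corners)
unit = 1.45² × 1.363 / (4×255) = 0.00280952 mm³ per gray-sum
row 0: Σ corner-gray over 8 cells = 3904  → 10.9684
row 1: Σ corner-gray over 8 cells = 3609  → 10.1395
row 2: Σ corner-gray over 8 cells = 3338  → 9.3782
row 3: Σ corner-gray over 8 cells = 4183  → 11.7522
row 4: Σ corner-gray over 8 cells = 4533  → 12.7355
row 5: Σ corner-gray over 8 cells = 4257  → 11.9601
row 6: Σ corner-gray over 8 cells = 4072  → 11.4404
row 7: Σ corner-gray over 8 cells = 3862  → 10.8504
row 8: Σ corner-gray over 8 cells = 3409  → 9.5776
row 9: Σ corner-gray over 8 cells = 3363  → 9.4484
row 10: Σ corner-gray over 8 cells = 3903  → 10.9655
Σ rows: total corner-gray = 42433  → 119.2162 mm³

119.216


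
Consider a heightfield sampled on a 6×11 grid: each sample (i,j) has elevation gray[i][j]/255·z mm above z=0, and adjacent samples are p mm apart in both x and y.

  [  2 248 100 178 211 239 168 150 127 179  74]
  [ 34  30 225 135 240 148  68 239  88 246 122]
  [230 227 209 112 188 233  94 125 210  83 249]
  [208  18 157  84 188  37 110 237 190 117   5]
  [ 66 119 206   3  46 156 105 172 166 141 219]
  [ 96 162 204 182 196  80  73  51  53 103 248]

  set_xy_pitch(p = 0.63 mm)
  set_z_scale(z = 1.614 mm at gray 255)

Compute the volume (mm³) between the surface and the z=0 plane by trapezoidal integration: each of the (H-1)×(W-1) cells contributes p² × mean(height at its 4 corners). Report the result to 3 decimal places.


18.026

height_mm = gray/255 × 1.614; cell vol = 0.63² × mean(4 corners)
unit = 0.63² × 1.614 / (4×255) = 0.000628036 mm³ per gray-sum
row 0: Σ corner-gray over 10 cells = 6270  → 3.9378
row 1: Σ corner-gray over 10 cells = 6435  → 4.0414
row 2: Σ corner-gray over 10 cells = 5930  → 3.7243
row 3: Σ corner-gray over 10 cells = 5002  → 3.1414
row 4: Σ corner-gray over 10 cells = 5065  → 3.1810
Σ rows: total corner-gray = 28702  → 18.0259 mm³


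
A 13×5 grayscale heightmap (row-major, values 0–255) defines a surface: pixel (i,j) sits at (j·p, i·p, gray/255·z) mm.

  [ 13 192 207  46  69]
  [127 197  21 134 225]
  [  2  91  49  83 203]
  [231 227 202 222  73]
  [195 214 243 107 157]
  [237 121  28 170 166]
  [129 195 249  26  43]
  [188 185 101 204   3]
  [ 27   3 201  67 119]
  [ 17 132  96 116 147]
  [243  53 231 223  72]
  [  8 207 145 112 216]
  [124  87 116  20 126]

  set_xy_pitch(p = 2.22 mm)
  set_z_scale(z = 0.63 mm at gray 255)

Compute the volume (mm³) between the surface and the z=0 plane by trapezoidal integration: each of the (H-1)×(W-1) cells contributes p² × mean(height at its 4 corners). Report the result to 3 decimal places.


height_mm = gray/255 × 0.63; cell vol = 2.22² × mean(4 corners)
unit = 2.22² × 0.63 / (4×255) = 0.00304401 mm³ per gray-sum
row 0: Σ corner-gray over 4 cells = 2028  → 6.1733
row 1: Σ corner-gray over 4 cells = 1707  → 5.1961
row 2: Σ corner-gray over 4 cells = 2257  → 6.8703
row 3: Σ corner-gray over 4 cells = 3086  → 9.3938
row 4: Σ corner-gray over 4 cells = 2521  → 7.6740
row 5: Σ corner-gray over 4 cells = 2153  → 6.5538
row 6: Σ corner-gray over 4 cells = 2283  → 6.9495
row 7: Σ corner-gray over 4 cells = 1859  → 5.6588
row 8: Σ corner-gray over 4 cells = 1540  → 4.6878
row 9: Σ corner-gray over 4 cells = 2181  → 6.6390
row 10: Σ corner-gray over 4 cells = 2481  → 7.5522
row 11: Σ corner-gray over 4 cells = 1848  → 5.6253
Σ rows: total corner-gray = 25944  → 78.9738 mm³

78.974


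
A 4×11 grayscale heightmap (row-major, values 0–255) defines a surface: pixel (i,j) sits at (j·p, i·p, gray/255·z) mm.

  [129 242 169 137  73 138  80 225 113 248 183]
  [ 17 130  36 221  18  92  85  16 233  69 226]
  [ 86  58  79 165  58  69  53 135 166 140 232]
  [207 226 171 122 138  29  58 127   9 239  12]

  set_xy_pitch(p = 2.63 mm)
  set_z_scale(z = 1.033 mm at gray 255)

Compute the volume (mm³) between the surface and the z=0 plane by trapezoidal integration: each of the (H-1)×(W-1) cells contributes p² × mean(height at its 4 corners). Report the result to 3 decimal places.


height_mm = gray/255 × 1.033; cell vol = 2.63² × mean(4 corners)
unit = 2.63² × 1.033 / (4×255) = 0.00700506 mm³ per gray-sum
row 0: Σ corner-gray over 10 cells = 5205  → 36.4613
row 1: Σ corner-gray over 10 cells = 4207  → 29.4703
row 2: Σ corner-gray over 10 cells = 4621  → 32.3704
Σ rows: total corner-gray = 14033  → 98.3020 mm³

98.302


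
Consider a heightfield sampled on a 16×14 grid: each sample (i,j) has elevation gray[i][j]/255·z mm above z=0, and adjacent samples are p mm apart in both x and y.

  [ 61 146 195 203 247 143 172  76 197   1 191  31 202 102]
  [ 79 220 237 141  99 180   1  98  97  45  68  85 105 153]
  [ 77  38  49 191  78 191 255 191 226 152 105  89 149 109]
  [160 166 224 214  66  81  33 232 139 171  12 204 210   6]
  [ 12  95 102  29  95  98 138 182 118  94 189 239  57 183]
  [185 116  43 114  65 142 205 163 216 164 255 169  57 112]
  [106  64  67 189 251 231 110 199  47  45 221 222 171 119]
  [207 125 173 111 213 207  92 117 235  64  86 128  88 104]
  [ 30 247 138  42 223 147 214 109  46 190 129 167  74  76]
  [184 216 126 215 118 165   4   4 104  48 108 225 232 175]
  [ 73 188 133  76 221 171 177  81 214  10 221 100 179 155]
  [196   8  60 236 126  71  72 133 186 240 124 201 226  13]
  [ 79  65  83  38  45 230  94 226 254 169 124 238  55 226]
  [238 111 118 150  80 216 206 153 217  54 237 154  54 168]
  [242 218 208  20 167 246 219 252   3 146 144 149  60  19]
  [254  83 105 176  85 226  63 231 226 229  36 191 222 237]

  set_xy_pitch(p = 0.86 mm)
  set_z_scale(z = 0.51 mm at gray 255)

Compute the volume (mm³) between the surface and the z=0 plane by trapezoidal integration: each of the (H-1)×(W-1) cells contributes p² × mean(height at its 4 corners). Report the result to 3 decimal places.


40.140

height_mm = gray/255 × 0.51; cell vol = 0.86² × mean(4 corners)
unit = 0.86² × 0.51 / (4×255) = 0.0003698 mm³ per gray-sum
row 0: Σ corner-gray over 13 cells = 6755  → 2.4980
row 1: Σ corner-gray over 13 cells = 6598  → 2.4399
row 2: Σ corner-gray over 13 cells = 7284  → 2.6936
row 3: Σ corner-gray over 13 cells = 6737  → 2.4913
row 4: Σ corner-gray over 13 cells = 6782  → 2.5080
row 5: Σ corner-gray over 13 cells = 7574  → 2.8009
row 6: Σ corner-gray over 13 cells = 7448  → 2.7543
row 7: Σ corner-gray over 13 cells = 7147  → 2.6430
row 8: Σ corner-gray over 13 cells = 7047  → 2.6060
row 9: Σ corner-gray over 13 cells = 7259  → 2.6844
row 10: Σ corner-gray over 13 cells = 7345  → 2.7162
row 11: Σ corner-gray over 13 cells = 7122  → 2.6337
row 12: Σ corner-gray over 13 cells = 7453  → 2.7561
row 13: Σ corner-gray over 13 cells = 7831  → 2.8959
row 14: Σ corner-gray over 13 cells = 8162  → 3.0183
Σ rows: total corner-gray = 108544  → 40.1396 mm³


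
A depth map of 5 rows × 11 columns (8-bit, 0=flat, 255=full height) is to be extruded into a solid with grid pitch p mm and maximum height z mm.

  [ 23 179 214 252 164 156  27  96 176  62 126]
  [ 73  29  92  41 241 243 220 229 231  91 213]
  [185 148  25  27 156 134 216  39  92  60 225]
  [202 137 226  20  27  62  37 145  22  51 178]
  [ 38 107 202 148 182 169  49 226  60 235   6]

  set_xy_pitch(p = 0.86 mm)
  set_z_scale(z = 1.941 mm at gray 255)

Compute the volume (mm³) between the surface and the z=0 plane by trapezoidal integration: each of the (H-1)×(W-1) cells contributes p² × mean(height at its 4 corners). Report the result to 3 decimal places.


28.031

height_mm = gray/255 × 1.941; cell vol = 0.86² × mean(4 corners)
unit = 0.86² × 1.941 / (4×255) = 0.00140742 mm³ per gray-sum
row 0: Σ corner-gray over 10 cells = 5921  → 8.3333
row 1: Σ corner-gray over 10 cells = 5324  → 7.4931
row 2: Σ corner-gray over 10 cells = 4038  → 5.6831
row 3: Σ corner-gray over 10 cells = 4634  → 6.5220
Σ rows: total corner-gray = 19917  → 28.0315 mm³


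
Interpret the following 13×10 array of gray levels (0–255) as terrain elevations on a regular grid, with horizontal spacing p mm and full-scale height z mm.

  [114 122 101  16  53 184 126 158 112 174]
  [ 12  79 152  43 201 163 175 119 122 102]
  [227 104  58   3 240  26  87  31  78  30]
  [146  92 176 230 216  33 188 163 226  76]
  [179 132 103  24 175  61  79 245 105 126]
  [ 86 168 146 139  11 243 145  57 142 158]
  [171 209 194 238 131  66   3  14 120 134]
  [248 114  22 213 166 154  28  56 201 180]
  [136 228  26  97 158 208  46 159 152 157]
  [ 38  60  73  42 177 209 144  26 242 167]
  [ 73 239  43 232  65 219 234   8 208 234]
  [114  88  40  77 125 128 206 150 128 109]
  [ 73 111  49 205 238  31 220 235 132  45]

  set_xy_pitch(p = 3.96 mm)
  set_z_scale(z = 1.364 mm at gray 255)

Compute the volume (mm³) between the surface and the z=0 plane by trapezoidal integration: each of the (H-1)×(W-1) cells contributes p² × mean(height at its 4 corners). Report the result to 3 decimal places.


1152.989

height_mm = gray/255 × 1.364; cell vol = 3.96² × mean(4 corners)
unit = 3.96² × 1.364 / (4×255) = 0.0209703 mm³ per gray-sum
row 0: Σ corner-gray over 9 cells = 4254  → 89.2076
row 1: Σ corner-gray over 9 cells = 3733  → 78.2821
row 2: Σ corner-gray over 9 cells = 4381  → 91.8709
row 3: Σ corner-gray over 9 cells = 5023  → 105.3338
row 4: Σ corner-gray over 9 cells = 4499  → 94.3454
row 5: Σ corner-gray over 9 cells = 4601  → 96.4843
row 6: Σ corner-gray over 9 cells = 4591  → 96.2746
row 7: Σ corner-gray over 9 cells = 4777  → 100.1751
row 8: Σ corner-gray over 9 cells = 4592  → 96.2956
row 9: Σ corner-gray over 9 cells = 4954  → 103.8868
row 10: Σ corner-gray over 9 cells = 4910  → 102.9642
row 11: Σ corner-gray over 9 cells = 4667  → 97.8684
Σ rows: total corner-gray = 54982  → 1152.9888 mm³


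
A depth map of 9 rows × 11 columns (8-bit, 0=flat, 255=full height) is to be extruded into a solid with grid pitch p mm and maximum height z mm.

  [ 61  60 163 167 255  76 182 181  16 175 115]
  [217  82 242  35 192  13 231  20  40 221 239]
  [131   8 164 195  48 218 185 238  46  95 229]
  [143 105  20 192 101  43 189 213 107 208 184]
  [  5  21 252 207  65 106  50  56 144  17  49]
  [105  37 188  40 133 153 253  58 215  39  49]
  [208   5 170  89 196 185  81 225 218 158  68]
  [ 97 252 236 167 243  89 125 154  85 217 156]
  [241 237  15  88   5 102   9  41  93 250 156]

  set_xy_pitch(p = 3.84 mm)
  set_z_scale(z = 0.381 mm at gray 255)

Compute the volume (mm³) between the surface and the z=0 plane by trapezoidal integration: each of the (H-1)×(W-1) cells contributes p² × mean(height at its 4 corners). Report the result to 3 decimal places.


231.790

height_mm = gray/255 × 0.381; cell vol = 3.84² × mean(4 corners)
unit = 3.84² × 0.381 / (4×255) = 0.00550792 mm³ per gray-sum
row 0: Σ corner-gray over 10 cells = 5334  → 29.3792
row 1: Σ corner-gray over 10 cells = 5362  → 29.5334
row 2: Σ corner-gray over 10 cells = 5437  → 29.9465
row 3: Σ corner-gray over 10 cells = 4573  → 25.1877
row 4: Σ corner-gray over 10 cells = 4276  → 23.5518
row 5: Σ corner-gray over 10 cells = 5316  → 29.2801
row 6: Σ corner-gray over 10 cells = 6319  → 34.8045
row 7: Σ corner-gray over 10 cells = 5466  → 30.1063
Σ rows: total corner-gray = 42083  → 231.7896 mm³


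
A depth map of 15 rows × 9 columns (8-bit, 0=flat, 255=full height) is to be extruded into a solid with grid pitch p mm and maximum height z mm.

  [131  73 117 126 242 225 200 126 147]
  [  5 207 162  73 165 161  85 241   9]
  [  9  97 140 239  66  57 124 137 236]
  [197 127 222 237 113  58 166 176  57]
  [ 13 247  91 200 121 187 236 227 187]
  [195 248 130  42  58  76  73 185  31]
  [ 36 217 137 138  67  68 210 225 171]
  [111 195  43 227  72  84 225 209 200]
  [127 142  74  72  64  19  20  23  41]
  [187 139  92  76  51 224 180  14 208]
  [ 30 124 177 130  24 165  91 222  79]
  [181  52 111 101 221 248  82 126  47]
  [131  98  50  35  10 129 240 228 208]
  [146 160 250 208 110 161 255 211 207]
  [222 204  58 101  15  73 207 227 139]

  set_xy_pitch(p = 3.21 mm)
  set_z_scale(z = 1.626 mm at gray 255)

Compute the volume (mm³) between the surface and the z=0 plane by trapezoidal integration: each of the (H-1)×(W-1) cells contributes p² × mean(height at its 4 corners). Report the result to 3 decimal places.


997.466

height_mm = gray/255 × 1.626; cell vol = 3.21² × mean(4 corners)
unit = 3.21² × 1.626 / (4×255) = 0.0164259 mm³ per gray-sum
row 0: Σ corner-gray over 8 cells = 4698  → 77.1691
row 1: Σ corner-gray over 8 cells = 4167  → 68.4469
row 2: Σ corner-gray over 8 cells = 4417  → 72.5534
row 3: Σ corner-gray over 8 cells = 5270  → 86.5647
row 4: Σ corner-gray over 8 cells = 4668  → 76.6763
row 5: Σ corner-gray over 8 cells = 4181  → 68.6769
row 6: Σ corner-gray over 8 cells = 4752  → 78.0561
row 7: Σ corner-gray over 8 cells = 3417  → 56.1275
row 8: Σ corner-gray over 8 cells = 2943  → 48.3416
row 9: Σ corner-gray over 8 cells = 3922  → 64.4226
row 10: Σ corner-gray over 8 cells = 4085  → 67.1000
row 11: Σ corner-gray over 8 cells = 4029  → 66.1801
row 12: Σ corner-gray over 8 cells = 4982  → 81.8341
row 13: Σ corner-gray over 8 cells = 5194  → 85.3164
Σ rows: total corner-gray = 60725  → 997.4657 mm³


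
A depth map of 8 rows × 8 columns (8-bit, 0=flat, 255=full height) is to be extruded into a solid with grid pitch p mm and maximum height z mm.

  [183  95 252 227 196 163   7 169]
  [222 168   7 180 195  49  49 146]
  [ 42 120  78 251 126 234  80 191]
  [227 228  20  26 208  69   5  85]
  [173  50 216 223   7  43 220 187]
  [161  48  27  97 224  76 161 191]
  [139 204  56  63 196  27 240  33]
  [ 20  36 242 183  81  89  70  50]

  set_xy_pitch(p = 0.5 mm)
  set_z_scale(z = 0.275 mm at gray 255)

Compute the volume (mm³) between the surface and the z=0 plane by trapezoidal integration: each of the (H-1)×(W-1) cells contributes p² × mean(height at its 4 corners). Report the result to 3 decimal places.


height_mm = gray/255 × 0.275; cell vol = 0.5² × mean(4 corners)
unit = 0.5² × 0.275 / (4×255) = 6.7402e-05 mm³ per gray-sum
row 0: Σ corner-gray over 7 cells = 3896  → 0.2626
row 1: Σ corner-gray over 7 cells = 3675  → 0.2477
row 2: Σ corner-gray over 7 cells = 3435  → 0.2315
row 3: Σ corner-gray over 7 cells = 3302  → 0.2226
row 4: Σ corner-gray over 7 cells = 3496  → 0.2356
row 5: Σ corner-gray over 7 cells = 3362  → 0.2266
row 6: Σ corner-gray over 7 cells = 3216  → 0.2168
Σ rows: total corner-gray = 24382  → 1.6434 mm³

1.643


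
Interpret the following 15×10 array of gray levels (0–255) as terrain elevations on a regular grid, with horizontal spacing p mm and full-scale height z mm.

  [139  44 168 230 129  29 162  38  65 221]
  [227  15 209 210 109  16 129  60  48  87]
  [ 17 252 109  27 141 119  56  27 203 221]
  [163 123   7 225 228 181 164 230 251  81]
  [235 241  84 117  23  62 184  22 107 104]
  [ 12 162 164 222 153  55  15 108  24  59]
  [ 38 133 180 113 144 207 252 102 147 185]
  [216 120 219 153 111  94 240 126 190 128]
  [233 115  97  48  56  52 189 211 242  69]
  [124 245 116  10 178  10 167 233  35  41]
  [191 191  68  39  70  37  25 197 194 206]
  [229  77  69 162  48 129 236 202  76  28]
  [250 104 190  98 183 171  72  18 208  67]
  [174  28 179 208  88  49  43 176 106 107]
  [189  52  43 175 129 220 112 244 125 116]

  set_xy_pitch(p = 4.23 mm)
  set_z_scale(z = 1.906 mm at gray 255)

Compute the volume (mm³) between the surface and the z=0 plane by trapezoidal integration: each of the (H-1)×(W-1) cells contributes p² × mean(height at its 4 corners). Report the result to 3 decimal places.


height_mm = gray/255 × 1.906; cell vol = 4.23² × mean(4 corners)
unit = 4.23² × 1.906 / (4×255) = 0.0334352 mm³ per gray-sum
row 0: Σ corner-gray over 9 cells = 3996  → 133.6069
row 1: Σ corner-gray over 9 cells = 4012  → 134.1419
row 2: Σ corner-gray over 9 cells = 5168  → 172.7929
row 3: Σ corner-gray over 9 cells = 5081  → 169.8841
row 4: Σ corner-gray over 9 cells = 3896  → 130.2634
row 5: Σ corner-gray over 9 cells = 4656  → 155.6741
row 6: Σ corner-gray over 9 cells = 5629  → 188.2065
row 7: Σ corner-gray over 9 cells = 5172  → 172.9267
row 8: Σ corner-gray over 9 cells = 4475  → 149.6224
row 9: Σ corner-gray over 9 cells = 4192  → 140.1602
row 10: Σ corner-gray over 9 cells = 4294  → 143.5706
row 11: Σ corner-gray over 9 cells = 4660  → 155.8079
row 12: Σ corner-gray over 9 cells = 4440  → 148.4521
row 13: Σ corner-gray over 9 cells = 4540  → 151.7956
Σ rows: total corner-gray = 64211  → 2146.9053 mm³

2146.905


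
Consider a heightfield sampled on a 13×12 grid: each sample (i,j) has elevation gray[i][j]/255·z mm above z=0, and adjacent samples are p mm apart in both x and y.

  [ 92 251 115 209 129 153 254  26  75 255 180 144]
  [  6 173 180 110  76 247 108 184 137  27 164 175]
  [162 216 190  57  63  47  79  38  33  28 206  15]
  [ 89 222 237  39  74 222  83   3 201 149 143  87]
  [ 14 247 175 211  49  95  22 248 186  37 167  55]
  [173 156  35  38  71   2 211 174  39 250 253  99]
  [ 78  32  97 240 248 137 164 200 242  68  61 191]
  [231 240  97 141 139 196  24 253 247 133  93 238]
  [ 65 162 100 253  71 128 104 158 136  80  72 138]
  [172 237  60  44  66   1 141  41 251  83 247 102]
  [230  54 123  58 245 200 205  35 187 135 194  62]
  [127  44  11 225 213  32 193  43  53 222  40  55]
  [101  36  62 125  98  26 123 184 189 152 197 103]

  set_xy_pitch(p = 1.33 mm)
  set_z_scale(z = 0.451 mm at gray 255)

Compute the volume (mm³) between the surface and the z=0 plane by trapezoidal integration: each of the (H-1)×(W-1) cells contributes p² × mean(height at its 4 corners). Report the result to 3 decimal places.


53.850

height_mm = gray/255 × 0.451; cell vol = 1.33² × mean(4 corners)
unit = 1.33² × 0.451 / (4×255) = 0.000782131 mm³ per gray-sum
row 0: Σ corner-gray over 11 cells = 6523  → 5.1018
row 1: Σ corner-gray over 11 cells = 5084  → 3.9764
row 2: Σ corner-gray over 11 cells = 5013  → 3.9208
row 3: Σ corner-gray over 11 cells = 5865  → 4.5872
row 4: Σ corner-gray over 11 cells = 5673  → 4.4370
row 5: Σ corner-gray over 11 cells = 5977  → 4.6748
row 6: Σ corner-gray over 11 cells = 6842  → 5.3513
row 7: Σ corner-gray over 11 cells = 6326  → 4.9478
row 8: Σ corner-gray over 11 cells = 5347  → 4.1821
row 9: Σ corner-gray over 11 cells = 5780  → 4.5207
row 10: Σ corner-gray over 11 cells = 5498  → 4.3002
row 11: Σ corner-gray over 11 cells = 4922  → 3.8497
Σ rows: total corner-gray = 68850  → 53.8497 mm³


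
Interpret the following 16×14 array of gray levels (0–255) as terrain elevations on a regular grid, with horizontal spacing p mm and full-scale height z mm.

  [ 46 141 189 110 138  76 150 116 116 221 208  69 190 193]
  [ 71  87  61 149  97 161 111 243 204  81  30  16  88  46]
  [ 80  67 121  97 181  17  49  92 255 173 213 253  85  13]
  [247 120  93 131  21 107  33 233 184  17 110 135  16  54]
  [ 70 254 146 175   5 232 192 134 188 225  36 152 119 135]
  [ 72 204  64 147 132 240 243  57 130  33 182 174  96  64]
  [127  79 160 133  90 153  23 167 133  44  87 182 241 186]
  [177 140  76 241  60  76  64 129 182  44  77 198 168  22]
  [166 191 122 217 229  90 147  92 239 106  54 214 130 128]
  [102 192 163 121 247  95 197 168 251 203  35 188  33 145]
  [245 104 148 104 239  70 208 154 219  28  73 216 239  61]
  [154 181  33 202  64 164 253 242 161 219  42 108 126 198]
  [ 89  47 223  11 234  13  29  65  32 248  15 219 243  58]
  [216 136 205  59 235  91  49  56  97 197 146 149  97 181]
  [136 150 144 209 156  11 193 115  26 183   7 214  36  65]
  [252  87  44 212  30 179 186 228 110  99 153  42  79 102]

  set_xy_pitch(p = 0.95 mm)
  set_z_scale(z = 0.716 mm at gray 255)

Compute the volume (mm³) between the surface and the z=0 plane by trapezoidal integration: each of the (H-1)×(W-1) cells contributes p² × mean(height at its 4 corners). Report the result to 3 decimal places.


height_mm = gray/255 × 0.716; cell vol = 0.95² × mean(4 corners)
unit = 0.95² × 0.716 / (4×255) = 0.00063352 mm³ per gray-sum
row 0: Σ corner-gray over 13 cells = 6460  → 4.0925
row 1: Σ corner-gray over 13 cells = 6072  → 3.8467
row 2: Σ corner-gray over 13 cells = 6000  → 3.8011
row 3: Σ corner-gray over 13 cells = 6622  → 4.1952
row 4: Σ corner-gray over 13 cells = 7461  → 4.7267
row 5: Σ corner-gray over 13 cells = 6837  → 4.3314
row 6: Σ corner-gray over 13 cells = 6406  → 4.0583
row 7: Σ corner-gray over 13 cells = 7065  → 4.4758
row 8: Σ corner-gray over 13 cells = 7989  → 5.0612
row 9: Σ corner-gray over 13 cells = 7943  → 5.0320
row 10: Σ corner-gray over 13 cells = 7852  → 4.9744
row 11: Σ corner-gray over 13 cells = 6847  → 4.3377
row 12: Σ corner-gray over 13 cells = 6336  → 4.0140
row 13: Σ corner-gray over 13 cells = 6520  → 4.1305
row 14: Σ corner-gray over 13 cells = 6341  → 4.0171
Σ rows: total corner-gray = 102751  → 65.0948 mm³

65.095


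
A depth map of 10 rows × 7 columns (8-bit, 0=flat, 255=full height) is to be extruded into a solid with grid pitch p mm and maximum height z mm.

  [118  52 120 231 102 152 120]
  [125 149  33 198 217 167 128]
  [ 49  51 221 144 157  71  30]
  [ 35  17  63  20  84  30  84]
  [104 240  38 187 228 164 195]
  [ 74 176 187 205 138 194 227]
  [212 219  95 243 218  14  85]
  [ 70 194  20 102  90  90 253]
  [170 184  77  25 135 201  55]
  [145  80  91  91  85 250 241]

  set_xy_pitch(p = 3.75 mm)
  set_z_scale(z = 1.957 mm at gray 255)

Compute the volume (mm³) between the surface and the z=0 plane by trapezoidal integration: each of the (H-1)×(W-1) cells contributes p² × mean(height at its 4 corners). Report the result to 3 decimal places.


757.294

height_mm = gray/255 × 1.957; cell vol = 3.75² × mean(4 corners)
unit = 3.75² × 1.957 / (4×255) = 0.0269807 mm³ per gray-sum
row 0: Σ corner-gray over 6 cells = 3333  → 89.9267
row 1: Σ corner-gray over 6 cells = 3148  → 84.9352
row 2: Σ corner-gray over 6 cells = 1914  → 51.6411
row 3: Σ corner-gray over 6 cells = 2560  → 69.0706
row 4: Σ corner-gray over 6 cells = 4114  → 110.9986
row 5: Σ corner-gray over 6 cells = 3976  → 107.2753
row 6: Σ corner-gray over 6 cells = 3190  → 86.0684
row 7: Σ corner-gray over 6 cells = 2784  → 75.1143
row 8: Σ corner-gray over 6 cells = 3049  → 82.2641
Σ rows: total corner-gray = 28068  → 757.2942 mm³


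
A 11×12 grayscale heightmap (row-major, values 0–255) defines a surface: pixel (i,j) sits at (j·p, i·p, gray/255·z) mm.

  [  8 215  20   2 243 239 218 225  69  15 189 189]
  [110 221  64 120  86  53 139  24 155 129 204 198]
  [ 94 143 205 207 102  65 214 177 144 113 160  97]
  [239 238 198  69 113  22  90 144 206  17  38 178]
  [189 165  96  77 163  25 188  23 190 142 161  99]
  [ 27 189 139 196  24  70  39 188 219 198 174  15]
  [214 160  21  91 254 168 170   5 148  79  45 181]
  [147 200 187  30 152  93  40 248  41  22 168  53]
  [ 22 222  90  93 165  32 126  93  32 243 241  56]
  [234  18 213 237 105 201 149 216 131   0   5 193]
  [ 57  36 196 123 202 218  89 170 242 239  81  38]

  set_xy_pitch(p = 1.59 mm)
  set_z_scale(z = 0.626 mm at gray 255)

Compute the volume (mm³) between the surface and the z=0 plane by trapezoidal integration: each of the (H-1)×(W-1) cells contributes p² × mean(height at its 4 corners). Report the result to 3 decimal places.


height_mm = gray/255 × 0.626; cell vol = 1.59² × mean(4 corners)
unit = 1.59² × 0.626 / (4×255) = 0.00155156 mm³ per gray-sum
row 0: Σ corner-gray over 11 cells = 5765  → 8.9447
row 1: Σ corner-gray over 11 cells = 5949  → 9.2302
row 2: Σ corner-gray over 11 cells = 5938  → 9.2132
row 3: Σ corner-gray over 11 cells = 5435  → 8.4327
row 4: Σ corner-gray over 11 cells = 5662  → 8.7849
row 5: Σ corner-gray over 11 cells = 5591  → 8.6748
row 6: Σ corner-gray over 11 cells = 5239  → 8.1286
row 7: Σ corner-gray over 11 cells = 5314  → 8.2450
row 8: Σ corner-gray over 11 cells = 5729  → 8.8889
row 9: Σ corner-gray over 11 cells = 6264  → 9.7190
Σ rows: total corner-gray = 56886  → 88.2620 mm³

88.262
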